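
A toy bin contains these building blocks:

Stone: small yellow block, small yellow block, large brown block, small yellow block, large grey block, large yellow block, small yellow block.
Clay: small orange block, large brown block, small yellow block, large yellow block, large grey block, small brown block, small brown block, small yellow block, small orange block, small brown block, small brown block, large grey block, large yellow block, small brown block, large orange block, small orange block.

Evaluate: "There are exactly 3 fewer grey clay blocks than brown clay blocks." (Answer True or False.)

|grey clay blocks| = 2.
|brown clay blocks| = 6.
The claim requires 6 − 2 (= 4) to equal 3, which does not hold.

False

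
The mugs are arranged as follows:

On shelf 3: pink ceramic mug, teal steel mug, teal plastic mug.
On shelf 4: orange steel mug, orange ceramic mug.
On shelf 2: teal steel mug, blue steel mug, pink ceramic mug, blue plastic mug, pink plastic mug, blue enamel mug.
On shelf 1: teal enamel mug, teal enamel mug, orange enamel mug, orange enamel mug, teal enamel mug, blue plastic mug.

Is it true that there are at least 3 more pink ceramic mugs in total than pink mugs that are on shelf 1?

|pink ceramic mugs| = 2.
|pink mugs on shelf 1| = 0.
The claim requires 2 − 0 = 2 ≥ 3, which does not hold.

False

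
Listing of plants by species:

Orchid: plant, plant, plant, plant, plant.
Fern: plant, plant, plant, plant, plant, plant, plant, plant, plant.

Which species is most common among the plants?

fern

Counts by species: fern 9, orchid 5.
The maximum is 9, held uniquely by fern.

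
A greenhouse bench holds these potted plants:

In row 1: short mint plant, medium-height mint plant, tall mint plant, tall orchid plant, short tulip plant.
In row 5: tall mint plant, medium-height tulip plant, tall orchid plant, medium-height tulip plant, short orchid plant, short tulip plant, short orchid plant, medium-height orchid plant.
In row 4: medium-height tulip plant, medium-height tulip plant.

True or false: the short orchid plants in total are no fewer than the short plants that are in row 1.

True

|short orchid plants| = 2.
|short plants in row 1| = 2.
The claim requires 2 ≥ 2, which holds.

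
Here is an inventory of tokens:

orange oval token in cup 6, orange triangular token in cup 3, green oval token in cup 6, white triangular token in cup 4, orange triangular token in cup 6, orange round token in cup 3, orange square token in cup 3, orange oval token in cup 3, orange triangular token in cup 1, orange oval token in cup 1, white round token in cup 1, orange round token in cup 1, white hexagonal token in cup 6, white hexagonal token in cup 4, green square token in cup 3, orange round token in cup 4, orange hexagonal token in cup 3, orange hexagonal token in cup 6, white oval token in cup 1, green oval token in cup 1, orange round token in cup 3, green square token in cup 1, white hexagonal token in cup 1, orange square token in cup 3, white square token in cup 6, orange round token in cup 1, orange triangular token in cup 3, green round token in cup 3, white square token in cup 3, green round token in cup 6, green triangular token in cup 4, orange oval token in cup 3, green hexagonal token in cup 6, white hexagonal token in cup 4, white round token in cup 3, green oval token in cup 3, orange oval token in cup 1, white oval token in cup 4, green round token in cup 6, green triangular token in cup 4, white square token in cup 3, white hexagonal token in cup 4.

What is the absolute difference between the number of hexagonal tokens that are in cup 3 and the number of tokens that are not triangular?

hexagonal tokens in cup 3: 1. tokens that are not triangular: 35.
|1 − 35| = 35 − 1 = 34.

34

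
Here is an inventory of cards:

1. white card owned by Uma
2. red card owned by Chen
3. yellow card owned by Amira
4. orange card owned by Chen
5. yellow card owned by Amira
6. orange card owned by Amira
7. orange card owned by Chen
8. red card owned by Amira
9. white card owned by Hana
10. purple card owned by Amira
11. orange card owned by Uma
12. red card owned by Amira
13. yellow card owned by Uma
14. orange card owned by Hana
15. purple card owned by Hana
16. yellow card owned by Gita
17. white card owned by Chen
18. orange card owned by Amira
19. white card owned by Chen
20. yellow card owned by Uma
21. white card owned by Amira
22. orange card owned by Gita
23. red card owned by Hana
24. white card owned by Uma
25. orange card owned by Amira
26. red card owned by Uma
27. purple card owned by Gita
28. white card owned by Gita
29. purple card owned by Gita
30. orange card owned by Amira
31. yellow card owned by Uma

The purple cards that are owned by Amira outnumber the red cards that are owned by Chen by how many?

purple cards owned by Amira: 1.
red cards owned by Chen: 1.
1 − 1 = 0.

0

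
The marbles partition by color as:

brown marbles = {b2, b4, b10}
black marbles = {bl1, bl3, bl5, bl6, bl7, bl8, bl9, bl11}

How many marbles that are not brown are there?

Total marbles: 11; with the excluded value: 3; remaining 11 − 3 = 8.

8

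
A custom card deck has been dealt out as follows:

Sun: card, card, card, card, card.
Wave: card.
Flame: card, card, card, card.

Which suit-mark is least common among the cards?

Counts by suit-mark: sun 5, flame 4, wave 1.
The minimum is 1, held uniquely by wave.

wave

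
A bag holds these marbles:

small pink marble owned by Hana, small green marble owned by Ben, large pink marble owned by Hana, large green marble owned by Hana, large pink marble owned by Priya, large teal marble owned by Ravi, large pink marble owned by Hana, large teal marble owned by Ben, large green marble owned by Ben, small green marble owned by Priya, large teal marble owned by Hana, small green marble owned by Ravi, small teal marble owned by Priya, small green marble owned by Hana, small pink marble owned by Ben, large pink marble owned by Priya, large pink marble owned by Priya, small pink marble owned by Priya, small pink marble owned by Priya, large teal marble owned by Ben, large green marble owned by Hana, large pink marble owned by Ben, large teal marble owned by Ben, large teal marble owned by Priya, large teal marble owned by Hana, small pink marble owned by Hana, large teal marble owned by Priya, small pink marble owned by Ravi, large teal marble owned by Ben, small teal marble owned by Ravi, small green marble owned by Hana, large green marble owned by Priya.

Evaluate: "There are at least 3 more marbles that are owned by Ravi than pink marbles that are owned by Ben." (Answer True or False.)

False

|marbles owned by Ravi| = 4.
|pink marbles owned by Ben| = 2.
The claim requires 4 − 2 = 2 ≥ 3, which does not hold.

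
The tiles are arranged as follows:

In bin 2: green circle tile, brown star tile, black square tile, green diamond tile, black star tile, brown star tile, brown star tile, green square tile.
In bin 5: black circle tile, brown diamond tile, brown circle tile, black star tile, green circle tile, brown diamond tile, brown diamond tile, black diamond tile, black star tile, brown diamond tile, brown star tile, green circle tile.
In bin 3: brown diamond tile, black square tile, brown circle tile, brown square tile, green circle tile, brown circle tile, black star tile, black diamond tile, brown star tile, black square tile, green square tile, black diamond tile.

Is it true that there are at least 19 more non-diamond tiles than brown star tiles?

False

|non-diamond tiles| = 23.
|brown star tiles| = 5.
The claim requires 23 − 5 = 18 ≥ 19, which does not hold.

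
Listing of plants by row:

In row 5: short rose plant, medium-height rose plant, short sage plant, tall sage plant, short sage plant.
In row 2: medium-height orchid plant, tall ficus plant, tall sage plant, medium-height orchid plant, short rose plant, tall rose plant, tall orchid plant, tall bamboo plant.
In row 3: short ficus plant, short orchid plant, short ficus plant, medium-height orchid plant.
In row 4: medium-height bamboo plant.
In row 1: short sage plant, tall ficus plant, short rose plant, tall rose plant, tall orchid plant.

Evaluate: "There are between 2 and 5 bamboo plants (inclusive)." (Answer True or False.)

|bamboo plants| = 2.
The claim requires 2 ≤ 2 ≤ 5, which holds.

True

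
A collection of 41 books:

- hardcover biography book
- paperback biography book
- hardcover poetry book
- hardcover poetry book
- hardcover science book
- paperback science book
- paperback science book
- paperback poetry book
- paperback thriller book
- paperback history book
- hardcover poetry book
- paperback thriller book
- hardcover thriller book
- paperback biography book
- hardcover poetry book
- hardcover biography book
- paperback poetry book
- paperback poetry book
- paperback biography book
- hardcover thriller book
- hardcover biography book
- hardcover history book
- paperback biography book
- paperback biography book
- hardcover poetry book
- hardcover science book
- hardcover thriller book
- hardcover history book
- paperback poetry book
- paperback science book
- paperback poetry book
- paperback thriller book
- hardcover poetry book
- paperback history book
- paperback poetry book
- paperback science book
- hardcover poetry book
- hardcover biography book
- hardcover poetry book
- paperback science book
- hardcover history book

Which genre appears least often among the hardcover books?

Counts by genre (restricted to hardcover books): poetry 8, biography 4, history 3, thriller 3, science 2.
The minimum is 2, held uniquely by science.

science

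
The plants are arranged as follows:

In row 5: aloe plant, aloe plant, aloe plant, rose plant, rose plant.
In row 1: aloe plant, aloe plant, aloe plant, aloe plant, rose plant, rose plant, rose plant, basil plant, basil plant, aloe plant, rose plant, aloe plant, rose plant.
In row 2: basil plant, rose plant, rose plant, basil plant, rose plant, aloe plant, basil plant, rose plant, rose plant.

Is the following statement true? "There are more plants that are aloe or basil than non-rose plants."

False

|plants that are aloe or basil| = 15.
|non-rose plants| = 15.
The claim requires 15 > 15, which does not hold.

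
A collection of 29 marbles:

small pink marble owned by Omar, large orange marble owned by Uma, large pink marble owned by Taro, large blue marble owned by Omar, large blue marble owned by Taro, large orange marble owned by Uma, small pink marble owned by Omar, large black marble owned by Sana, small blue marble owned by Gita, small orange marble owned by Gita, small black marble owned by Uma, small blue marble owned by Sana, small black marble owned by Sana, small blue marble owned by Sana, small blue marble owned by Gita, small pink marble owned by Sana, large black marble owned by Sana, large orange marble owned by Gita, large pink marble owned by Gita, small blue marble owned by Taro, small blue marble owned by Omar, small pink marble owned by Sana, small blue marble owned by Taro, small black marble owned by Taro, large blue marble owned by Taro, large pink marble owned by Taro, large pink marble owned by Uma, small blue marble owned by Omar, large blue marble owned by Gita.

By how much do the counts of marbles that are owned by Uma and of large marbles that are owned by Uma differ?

marbles owned by Uma: 4. large marbles owned by Uma: 3.
|4 − 3| = 4 − 3 = 1.

1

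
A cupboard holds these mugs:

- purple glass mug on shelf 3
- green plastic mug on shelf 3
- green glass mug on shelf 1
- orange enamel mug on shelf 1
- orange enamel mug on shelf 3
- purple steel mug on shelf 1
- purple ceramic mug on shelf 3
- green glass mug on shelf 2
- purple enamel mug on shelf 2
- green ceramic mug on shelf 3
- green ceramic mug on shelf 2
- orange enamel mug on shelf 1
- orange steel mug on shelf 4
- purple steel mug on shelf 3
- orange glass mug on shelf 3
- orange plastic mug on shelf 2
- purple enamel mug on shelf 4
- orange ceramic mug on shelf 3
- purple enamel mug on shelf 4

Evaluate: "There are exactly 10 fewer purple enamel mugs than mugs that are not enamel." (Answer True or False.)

True

There are 3 purple enamel mugs.
There are 13 mugs that are not enamel.
The claim requires 13 − 3 (= 10) to equal 10, which holds.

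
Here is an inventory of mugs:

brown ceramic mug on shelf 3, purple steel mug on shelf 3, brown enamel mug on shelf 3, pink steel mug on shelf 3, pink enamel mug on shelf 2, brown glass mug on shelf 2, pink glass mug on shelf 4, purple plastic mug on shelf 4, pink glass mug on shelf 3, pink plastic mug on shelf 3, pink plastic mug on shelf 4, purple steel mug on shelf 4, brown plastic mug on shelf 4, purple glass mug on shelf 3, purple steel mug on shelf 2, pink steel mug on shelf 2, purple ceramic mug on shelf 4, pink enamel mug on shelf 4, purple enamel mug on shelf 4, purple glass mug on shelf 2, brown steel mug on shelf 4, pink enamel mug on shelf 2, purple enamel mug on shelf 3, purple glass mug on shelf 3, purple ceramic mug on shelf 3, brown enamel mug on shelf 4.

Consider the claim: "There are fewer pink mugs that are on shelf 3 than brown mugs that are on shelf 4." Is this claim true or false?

False

pink mugs on shelf 3: 3.
brown mugs on shelf 4: 3.
The claim requires 3 < 3, which does not hold.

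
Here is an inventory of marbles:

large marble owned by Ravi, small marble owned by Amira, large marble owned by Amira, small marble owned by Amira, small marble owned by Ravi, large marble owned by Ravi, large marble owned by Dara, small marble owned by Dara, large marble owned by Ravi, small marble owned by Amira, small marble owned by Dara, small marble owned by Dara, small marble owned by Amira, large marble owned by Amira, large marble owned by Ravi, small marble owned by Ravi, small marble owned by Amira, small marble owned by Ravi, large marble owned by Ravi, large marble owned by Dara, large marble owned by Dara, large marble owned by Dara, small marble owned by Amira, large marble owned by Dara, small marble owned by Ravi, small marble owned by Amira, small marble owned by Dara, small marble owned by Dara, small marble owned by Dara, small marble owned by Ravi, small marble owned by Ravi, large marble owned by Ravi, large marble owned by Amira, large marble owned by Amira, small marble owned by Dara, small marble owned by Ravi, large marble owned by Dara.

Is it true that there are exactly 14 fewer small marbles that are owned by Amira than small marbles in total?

True

Count of small marbles owned by Amira: 7.
There are 21 small marbles.
The claim requires 21 − 7 (= 14) to equal 14, which holds.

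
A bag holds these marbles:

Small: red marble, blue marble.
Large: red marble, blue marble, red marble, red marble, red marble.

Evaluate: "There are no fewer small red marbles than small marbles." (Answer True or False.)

False

There is 1 small red marble.
There are 2 small marbles.
The claim requires 1 ≥ 2, which does not hold.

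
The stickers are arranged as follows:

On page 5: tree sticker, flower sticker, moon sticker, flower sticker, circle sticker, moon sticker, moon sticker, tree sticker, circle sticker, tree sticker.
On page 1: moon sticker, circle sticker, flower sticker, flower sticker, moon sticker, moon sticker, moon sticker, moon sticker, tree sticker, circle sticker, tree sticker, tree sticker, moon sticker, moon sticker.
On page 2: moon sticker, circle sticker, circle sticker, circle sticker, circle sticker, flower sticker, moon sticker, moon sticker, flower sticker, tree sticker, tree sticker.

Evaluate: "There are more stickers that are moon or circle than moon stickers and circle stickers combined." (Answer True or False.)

stickers that are moon or circle: 21.
moon stickers: 13; circle stickers: 8; combined: 13 + 8 = 21.
The claim requires 21 > 21, which does not hold.

False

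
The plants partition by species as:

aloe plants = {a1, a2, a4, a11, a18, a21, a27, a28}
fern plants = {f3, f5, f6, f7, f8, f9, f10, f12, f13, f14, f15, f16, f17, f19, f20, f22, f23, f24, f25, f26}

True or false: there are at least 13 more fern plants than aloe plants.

False

There are 20 fern plants.
There are 8 aloe plants.
The claim requires 20 − 8 = 12 ≥ 13, which does not hold.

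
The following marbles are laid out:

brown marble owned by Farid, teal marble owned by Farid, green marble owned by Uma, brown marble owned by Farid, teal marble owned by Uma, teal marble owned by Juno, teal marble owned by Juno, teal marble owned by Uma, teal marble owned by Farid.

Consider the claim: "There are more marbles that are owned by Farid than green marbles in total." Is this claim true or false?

Count of marbles owned by Farid: 4.
There is 1 green marble.
The claim requires 4 > 1, which holds.

True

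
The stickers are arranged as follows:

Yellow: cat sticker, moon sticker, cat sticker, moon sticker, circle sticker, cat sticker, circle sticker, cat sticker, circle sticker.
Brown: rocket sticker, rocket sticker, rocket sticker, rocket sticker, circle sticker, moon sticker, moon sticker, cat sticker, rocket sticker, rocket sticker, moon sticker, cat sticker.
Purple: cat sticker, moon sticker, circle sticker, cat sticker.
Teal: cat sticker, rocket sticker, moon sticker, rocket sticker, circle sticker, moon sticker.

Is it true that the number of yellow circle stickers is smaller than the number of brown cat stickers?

False

There are 3 yellow circle stickers.
There are 2 brown cat stickers.
The claim requires 3 < 2, which does not hold.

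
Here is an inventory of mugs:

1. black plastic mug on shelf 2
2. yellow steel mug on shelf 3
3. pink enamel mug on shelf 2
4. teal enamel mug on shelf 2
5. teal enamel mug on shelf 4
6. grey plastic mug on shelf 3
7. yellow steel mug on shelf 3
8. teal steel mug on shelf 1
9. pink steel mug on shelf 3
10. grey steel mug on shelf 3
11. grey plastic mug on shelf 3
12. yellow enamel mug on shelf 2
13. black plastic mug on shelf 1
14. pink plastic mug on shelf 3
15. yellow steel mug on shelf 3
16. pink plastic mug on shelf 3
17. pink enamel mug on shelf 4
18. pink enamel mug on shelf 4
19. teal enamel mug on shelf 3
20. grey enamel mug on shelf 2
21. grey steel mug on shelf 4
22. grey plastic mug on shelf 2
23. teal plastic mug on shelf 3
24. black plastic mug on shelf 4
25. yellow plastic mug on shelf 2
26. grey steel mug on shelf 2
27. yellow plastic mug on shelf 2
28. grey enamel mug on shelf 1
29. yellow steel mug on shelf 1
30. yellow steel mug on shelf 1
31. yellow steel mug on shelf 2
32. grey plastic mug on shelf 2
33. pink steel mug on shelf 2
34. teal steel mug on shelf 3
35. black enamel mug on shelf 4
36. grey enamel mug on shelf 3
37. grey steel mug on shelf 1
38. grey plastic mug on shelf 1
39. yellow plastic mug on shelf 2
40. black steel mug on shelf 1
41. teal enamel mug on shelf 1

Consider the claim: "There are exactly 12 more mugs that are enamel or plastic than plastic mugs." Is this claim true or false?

True

There are 26 mugs that are enamel or plastic.
There are 14 plastic mugs.
The claim requires 26 − 14 (= 12) to equal 12, which holds.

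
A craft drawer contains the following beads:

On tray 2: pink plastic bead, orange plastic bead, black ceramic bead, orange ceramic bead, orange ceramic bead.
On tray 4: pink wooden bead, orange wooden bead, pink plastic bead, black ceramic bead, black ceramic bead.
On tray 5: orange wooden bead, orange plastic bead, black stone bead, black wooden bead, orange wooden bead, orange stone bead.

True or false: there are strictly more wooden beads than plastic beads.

True

wooden beads: 5.
plastic beads: 4.
The claim requires 5 > 4, which holds.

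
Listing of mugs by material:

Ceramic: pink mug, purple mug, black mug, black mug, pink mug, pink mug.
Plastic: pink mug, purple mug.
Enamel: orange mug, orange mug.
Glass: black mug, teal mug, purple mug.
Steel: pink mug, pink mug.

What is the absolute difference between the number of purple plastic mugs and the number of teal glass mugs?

0

purple plastic mugs: 1. teal glass mugs: 1.
|1 − 1| = 1 − 1 = 0.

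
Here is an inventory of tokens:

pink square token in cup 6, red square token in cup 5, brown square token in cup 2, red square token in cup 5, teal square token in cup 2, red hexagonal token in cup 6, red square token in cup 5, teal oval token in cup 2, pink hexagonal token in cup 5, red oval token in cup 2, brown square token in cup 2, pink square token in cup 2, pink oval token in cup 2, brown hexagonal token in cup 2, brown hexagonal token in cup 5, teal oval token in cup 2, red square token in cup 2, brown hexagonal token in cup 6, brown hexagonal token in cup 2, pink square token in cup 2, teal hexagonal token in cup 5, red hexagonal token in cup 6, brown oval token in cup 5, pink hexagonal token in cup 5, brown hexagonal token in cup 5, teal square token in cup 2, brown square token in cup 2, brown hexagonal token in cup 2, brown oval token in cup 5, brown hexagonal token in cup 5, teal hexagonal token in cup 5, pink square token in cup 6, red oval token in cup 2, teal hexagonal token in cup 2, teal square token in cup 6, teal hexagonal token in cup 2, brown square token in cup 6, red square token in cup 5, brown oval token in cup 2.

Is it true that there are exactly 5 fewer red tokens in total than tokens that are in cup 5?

False

There are 9 red tokens.
There are 13 tokens in cup 5.
The claim requires 13 − 9 (= 4) to equal 5, which does not hold.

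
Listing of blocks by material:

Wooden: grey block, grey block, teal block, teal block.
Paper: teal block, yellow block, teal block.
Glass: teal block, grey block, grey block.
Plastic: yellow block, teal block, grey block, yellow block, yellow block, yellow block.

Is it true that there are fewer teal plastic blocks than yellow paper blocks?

False

There is 1 teal plastic block.
There is 1 yellow paper block.
The claim requires 1 < 1, which does not hold.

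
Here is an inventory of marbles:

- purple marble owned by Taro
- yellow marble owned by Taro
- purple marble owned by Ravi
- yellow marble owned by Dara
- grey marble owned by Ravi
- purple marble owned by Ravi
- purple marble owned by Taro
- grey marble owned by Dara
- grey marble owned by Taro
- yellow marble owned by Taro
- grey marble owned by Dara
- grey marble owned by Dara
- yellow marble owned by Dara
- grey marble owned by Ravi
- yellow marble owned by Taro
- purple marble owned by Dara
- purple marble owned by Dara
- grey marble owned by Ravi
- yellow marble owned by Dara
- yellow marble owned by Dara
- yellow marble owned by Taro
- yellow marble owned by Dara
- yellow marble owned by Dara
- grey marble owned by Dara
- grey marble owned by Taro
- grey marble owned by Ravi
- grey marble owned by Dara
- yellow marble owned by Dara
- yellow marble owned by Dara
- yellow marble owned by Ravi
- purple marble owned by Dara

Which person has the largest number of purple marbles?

Dara

Counts by owner (restricted to purple marbles): Dara→3, Taro→2, Ravi→2.
The maximum is 3, held uniquely by Dara.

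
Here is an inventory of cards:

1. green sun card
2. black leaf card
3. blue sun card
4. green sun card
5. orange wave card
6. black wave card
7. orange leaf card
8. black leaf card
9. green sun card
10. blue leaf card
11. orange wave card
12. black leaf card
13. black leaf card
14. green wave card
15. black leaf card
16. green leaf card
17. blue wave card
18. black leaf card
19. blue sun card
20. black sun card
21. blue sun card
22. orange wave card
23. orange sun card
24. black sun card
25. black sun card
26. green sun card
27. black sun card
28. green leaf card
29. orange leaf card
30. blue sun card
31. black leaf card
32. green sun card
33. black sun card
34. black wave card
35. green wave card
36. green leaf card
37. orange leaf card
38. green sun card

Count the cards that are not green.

Total cards: 38; with the excluded value: 11; remaining 38 − 11 = 27.

27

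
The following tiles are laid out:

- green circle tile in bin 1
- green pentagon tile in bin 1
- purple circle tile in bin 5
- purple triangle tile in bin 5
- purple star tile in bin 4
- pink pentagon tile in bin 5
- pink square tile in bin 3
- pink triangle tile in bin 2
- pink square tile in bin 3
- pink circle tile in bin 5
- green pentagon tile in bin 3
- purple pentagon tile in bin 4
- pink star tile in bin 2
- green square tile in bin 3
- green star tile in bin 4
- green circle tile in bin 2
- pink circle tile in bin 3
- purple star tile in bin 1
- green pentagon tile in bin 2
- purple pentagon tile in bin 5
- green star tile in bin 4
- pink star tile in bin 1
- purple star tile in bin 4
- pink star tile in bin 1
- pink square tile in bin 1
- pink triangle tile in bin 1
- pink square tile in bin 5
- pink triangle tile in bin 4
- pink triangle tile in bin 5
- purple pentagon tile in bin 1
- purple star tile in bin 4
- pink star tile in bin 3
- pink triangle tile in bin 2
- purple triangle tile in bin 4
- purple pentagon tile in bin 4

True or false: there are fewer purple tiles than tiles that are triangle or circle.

True

|purple tiles| = 11.
|tiles that are triangle or circle| = 12.
The claim requires 11 < 12, which holds.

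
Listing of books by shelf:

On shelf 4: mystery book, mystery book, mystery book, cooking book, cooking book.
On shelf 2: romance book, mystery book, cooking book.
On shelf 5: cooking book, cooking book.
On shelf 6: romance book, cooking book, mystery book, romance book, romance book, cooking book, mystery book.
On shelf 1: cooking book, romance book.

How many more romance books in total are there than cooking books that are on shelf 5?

3

romance books: 5.
cooking books on shelf 5: 2.
5 − 2 = 3.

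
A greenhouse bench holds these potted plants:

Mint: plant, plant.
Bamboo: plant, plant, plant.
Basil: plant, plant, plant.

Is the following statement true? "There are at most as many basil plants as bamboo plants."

True

basil plants: 3.
bamboo plants: 3.
The claim requires 3 ≤ 3, which holds.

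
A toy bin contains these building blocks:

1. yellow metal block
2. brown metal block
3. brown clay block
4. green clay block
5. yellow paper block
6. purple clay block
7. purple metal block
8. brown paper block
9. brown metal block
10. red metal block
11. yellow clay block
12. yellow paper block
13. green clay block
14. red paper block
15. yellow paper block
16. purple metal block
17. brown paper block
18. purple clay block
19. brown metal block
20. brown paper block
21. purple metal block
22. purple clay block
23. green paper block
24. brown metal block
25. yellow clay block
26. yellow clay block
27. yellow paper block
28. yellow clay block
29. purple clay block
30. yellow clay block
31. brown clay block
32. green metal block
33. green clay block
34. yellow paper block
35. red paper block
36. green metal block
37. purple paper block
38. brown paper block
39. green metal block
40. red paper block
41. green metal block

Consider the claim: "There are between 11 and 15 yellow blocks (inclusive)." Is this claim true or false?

|yellow blocks| = 11.
The claim requires 11 ≤ 11 ≤ 15, which holds.

True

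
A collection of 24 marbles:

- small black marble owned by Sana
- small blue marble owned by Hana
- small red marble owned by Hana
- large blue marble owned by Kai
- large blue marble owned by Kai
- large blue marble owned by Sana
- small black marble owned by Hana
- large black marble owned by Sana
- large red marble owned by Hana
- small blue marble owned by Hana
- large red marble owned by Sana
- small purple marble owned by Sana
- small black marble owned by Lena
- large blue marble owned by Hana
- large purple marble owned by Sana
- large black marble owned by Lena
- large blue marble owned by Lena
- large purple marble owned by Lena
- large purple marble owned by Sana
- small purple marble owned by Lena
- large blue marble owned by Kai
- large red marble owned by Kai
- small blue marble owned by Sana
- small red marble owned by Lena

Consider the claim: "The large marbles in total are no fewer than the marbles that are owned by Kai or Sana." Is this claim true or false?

There are 14 large marbles.
Count of marbles owned by Kai or Sana: 12.
The claim requires 14 ≥ 12, which holds.

True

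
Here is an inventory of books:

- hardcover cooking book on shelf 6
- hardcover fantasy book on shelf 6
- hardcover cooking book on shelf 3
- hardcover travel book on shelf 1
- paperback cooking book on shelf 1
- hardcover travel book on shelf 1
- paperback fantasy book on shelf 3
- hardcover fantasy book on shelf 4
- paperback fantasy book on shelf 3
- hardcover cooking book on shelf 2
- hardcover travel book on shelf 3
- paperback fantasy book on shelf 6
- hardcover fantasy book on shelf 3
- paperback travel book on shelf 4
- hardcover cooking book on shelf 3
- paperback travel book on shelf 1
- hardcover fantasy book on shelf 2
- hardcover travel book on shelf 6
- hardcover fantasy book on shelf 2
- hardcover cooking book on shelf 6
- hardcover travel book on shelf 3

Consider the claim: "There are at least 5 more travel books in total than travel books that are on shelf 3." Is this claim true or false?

There are 7 travel books.
There are 2 travel books on shelf 3.
The claim requires 7 − 2 = 5 ≥ 5, which holds.

True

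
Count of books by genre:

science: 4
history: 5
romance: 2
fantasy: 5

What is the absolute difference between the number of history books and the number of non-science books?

history books: 5. non-science books: 12.
|5 − 12| = 12 − 5 = 7.

7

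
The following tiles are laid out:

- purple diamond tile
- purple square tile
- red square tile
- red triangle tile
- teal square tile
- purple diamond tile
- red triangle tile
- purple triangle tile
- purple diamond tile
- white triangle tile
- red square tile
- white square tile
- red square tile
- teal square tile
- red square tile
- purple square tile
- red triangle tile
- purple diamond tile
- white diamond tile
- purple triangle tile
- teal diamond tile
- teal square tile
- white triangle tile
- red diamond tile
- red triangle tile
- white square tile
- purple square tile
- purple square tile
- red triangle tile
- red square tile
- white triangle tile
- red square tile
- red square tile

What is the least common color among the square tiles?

white

Counts by color (restricted to square tiles): red 7, purple 4, teal 3, white 2.
The minimum is 2, held uniquely by white.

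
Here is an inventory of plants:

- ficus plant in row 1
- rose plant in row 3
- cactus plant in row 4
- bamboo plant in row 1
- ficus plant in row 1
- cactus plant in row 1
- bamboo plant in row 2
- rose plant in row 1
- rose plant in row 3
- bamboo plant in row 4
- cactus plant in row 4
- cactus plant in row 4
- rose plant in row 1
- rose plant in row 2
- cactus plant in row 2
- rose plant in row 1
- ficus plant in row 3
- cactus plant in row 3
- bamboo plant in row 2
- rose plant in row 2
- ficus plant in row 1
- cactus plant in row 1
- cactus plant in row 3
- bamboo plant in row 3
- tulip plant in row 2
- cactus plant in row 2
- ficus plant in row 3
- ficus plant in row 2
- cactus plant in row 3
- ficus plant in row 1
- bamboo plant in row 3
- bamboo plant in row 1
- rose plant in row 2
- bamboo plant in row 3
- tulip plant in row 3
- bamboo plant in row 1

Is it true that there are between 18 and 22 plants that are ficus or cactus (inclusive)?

False

|plants that are ficus or cactus| = 17.
The claim requires 18 ≤ 17 ≤ 22, which does not hold.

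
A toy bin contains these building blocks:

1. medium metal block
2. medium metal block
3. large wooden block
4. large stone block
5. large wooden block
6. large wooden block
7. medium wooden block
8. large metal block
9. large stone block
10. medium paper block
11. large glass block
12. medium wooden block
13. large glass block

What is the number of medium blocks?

5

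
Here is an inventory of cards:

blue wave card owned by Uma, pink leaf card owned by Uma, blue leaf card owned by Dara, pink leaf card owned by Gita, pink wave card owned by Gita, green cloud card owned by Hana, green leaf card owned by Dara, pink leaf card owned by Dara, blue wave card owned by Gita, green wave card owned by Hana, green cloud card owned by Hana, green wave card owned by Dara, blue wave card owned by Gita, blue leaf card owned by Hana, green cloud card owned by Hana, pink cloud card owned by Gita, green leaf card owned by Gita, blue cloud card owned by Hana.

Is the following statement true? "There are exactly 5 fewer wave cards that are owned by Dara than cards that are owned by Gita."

True

Count of wave cards owned by Dara: 1.
Count of cards owned by Gita: 6.
The claim requires 6 − 1 (= 5) to equal 5, which holds.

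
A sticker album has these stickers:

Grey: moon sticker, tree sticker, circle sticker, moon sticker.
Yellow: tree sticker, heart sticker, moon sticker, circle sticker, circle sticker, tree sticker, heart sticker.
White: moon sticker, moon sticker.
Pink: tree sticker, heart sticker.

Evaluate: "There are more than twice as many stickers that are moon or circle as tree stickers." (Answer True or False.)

False

stickers that are moon or circle: 8.
tree stickers: 4.
The claim requires 8 > 2 × 4 = 8, which does not hold.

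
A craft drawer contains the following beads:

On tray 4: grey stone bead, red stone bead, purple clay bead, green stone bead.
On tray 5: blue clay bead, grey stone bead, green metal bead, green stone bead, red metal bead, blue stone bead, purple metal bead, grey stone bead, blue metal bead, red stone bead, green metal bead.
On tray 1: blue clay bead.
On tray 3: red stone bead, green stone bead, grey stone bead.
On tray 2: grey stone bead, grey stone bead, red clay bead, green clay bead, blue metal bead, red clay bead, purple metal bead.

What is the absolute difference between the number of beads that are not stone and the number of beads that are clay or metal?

0

beads that are not stone: 13. beads that are clay or metal: 13.
|13 − 13| = 13 − 13 = 0.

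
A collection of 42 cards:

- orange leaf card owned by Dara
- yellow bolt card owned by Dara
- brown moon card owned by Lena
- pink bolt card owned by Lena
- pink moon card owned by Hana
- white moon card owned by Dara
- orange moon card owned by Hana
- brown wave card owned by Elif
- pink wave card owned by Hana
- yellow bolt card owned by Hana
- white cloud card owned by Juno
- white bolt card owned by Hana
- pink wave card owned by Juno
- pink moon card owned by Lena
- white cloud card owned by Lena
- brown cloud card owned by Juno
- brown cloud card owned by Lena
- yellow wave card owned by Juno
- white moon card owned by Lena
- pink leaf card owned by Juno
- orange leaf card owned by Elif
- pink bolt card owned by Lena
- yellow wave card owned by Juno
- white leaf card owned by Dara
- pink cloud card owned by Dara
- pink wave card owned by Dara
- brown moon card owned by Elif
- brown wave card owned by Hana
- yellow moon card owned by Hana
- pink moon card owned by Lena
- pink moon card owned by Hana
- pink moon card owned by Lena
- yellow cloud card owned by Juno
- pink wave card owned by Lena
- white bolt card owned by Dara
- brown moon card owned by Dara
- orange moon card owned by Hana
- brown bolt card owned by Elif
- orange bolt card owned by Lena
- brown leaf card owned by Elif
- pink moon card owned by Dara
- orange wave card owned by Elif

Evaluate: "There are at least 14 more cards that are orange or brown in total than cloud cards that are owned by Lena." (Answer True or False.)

False

There are 15 cards that are orange or brown.
Count of cloud cards owned by Lena: 2.
The claim requires 15 − 2 = 13 ≥ 14, which does not hold.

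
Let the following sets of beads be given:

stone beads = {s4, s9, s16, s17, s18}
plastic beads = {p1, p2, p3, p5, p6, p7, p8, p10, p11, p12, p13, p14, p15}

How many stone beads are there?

5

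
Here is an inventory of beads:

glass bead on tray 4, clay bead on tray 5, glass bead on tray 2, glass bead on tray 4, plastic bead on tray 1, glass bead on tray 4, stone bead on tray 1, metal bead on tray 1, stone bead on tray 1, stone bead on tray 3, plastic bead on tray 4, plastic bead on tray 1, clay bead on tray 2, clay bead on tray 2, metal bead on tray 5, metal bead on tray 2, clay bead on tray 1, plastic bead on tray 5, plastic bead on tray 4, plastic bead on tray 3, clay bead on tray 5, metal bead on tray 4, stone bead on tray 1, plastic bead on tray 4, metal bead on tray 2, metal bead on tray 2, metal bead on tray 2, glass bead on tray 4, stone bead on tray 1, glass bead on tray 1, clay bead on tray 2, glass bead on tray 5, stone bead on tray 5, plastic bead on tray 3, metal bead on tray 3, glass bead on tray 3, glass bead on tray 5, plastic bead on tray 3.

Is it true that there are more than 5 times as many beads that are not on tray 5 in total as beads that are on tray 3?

There are 31 beads that are not on tray 5.
There are 6 beads on tray 3.
The claim requires 31 > 5 × 6 = 30, which holds.

True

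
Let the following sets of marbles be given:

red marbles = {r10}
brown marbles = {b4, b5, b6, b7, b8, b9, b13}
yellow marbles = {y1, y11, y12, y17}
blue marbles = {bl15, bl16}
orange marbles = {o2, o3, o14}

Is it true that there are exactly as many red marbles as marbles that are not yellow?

False

red marbles: 1.
marbles that are not yellow: 13.
The claim requires 1 = 13, which does not hold.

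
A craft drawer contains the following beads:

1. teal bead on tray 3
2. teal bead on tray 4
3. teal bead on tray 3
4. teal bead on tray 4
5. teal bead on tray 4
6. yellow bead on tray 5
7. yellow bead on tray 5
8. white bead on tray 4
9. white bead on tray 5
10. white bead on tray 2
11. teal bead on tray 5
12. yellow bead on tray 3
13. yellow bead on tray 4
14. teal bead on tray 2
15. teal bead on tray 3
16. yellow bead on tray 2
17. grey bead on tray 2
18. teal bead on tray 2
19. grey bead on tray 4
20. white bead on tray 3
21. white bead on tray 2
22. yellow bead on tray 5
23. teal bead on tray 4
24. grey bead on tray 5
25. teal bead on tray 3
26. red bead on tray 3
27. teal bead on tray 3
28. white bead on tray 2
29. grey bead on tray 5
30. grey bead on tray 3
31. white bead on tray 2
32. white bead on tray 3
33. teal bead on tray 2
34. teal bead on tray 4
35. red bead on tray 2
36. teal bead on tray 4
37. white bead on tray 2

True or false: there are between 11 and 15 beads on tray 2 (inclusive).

True

|beads on tray 2| = 11.
The claim requires 11 ≤ 11 ≤ 15, which holds.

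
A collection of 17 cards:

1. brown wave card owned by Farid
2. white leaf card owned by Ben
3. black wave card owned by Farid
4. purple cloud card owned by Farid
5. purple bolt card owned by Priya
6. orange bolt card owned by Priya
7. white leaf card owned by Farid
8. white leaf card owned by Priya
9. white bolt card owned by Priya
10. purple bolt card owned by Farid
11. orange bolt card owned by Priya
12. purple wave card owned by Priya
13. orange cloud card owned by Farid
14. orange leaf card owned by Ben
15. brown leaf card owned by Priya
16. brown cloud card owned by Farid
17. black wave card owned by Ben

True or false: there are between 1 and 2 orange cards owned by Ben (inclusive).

True

orange cards owned by Ben: 1.
The claim requires 1 ≤ 1 ≤ 2, which holds.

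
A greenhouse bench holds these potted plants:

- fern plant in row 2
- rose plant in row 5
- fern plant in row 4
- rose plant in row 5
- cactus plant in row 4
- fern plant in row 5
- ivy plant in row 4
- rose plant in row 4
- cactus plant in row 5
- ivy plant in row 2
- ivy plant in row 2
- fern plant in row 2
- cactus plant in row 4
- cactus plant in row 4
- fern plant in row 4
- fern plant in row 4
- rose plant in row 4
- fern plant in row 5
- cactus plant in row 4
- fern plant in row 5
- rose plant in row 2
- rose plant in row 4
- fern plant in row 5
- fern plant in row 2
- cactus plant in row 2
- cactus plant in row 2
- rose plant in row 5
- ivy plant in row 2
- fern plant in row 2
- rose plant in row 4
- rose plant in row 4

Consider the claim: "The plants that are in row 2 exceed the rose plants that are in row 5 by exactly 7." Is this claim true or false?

True

plants in row 2: 10.
rose plants in row 5: 3.
The claim requires 10 − 3 (= 7) to equal 7, which holds.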